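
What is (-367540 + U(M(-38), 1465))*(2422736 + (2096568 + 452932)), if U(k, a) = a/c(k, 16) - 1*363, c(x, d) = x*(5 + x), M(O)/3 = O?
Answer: -3788480206580378/2071 ≈ -1.8293e+12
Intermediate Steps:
M(O) = 3*O
U(k, a) = -363 + a/(k*(5 + k)) (U(k, a) = a/((k*(5 + k))) - 1*363 = a*(1/(k*(5 + k))) - 363 = a/(k*(5 + k)) - 363 = -363 + a/(k*(5 + k)))
(-367540 + U(M(-38), 1465))*(2422736 + (2096568 + 452932)) = (-367540 + (-363 + 1465/(((3*(-38)))*(5 + 3*(-38)))))*(2422736 + (2096568 + 452932)) = (-367540 + (-363 + 1465/(-114*(5 - 114))))*(2422736 + 2549500) = (-367540 + (-363 + 1465*(-1/114)/(-109)))*4972236 = (-367540 + (-363 + 1465*(-1/114)*(-1/109)))*4972236 = (-367540 + (-363 + 1465/12426))*4972236 = (-367540 - 4509173/12426)*4972236 = -4571561213/12426*4972236 = -3788480206580378/2071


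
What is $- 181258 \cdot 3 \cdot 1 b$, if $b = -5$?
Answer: $2718870$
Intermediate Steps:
$- 181258 \cdot 3 \cdot 1 b = - 181258 \cdot 3 \cdot 1 \left(-5\right) = - 181258 \cdot 3 \left(-5\right) = \left(-181258\right) \left(-15\right) = 2718870$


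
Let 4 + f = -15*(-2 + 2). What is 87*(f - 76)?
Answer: -6960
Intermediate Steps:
f = -4 (f = -4 - 15*(-2 + 2) = -4 - 15*0 = -4 + 0 = -4)
87*(f - 76) = 87*(-4 - 76) = 87*(-80) = -6960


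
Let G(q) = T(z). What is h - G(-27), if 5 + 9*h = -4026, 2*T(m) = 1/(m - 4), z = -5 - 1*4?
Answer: -104797/234 ≈ -447.85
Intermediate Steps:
z = -9 (z = -5 - 4 = -9)
T(m) = 1/(2*(-4 + m)) (T(m) = 1/(2*(m - 4)) = 1/(2*(-4 + m)))
G(q) = -1/26 (G(q) = 1/(2*(-4 - 9)) = (½)/(-13) = (½)*(-1/13) = -1/26)
h = -4031/9 (h = -5/9 + (⅑)*(-4026) = -5/9 - 1342/3 = -4031/9 ≈ -447.89)
h - G(-27) = -4031/9 - 1*(-1/26) = -4031/9 + 1/26 = -104797/234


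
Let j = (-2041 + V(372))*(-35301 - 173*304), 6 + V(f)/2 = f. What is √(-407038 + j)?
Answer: √114644899 ≈ 10707.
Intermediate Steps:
V(f) = -12 + 2*f
j = 115051937 (j = (-2041 + (-12 + 2*372))*(-35301 - 173*304) = (-2041 + (-12 + 744))*(-35301 - 52592) = (-2041 + 732)*(-87893) = -1309*(-87893) = 115051937)
√(-407038 + j) = √(-407038 + 115051937) = √114644899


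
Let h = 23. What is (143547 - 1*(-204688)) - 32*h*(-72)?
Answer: 401227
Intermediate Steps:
(143547 - 1*(-204688)) - 32*h*(-72) = (143547 - 1*(-204688)) - 32*23*(-72) = (143547 + 204688) - 736*(-72) = 348235 + 52992 = 401227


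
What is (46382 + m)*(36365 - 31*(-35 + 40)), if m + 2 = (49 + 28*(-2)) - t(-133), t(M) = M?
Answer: 1683982260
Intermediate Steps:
m = 124 (m = -2 + ((49 + 28*(-2)) - 1*(-133)) = -2 + ((49 - 56) + 133) = -2 + (-7 + 133) = -2 + 126 = 124)
(46382 + m)*(36365 - 31*(-35 + 40)) = (46382 + 124)*(36365 - 31*(-35 + 40)) = 46506*(36365 - 31*5) = 46506*(36365 - 155) = 46506*36210 = 1683982260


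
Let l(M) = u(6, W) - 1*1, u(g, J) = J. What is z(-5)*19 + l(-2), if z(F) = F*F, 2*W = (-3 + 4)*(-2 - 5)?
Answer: 941/2 ≈ 470.50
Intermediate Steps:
W = -7/2 (W = ((-3 + 4)*(-2 - 5))/2 = (1*(-7))/2 = (½)*(-7) = -7/2 ≈ -3.5000)
z(F) = F²
l(M) = -9/2 (l(M) = -7/2 - 1*1 = -7/2 - 1 = -9/2)
z(-5)*19 + l(-2) = (-5)²*19 - 9/2 = 25*19 - 9/2 = 475 - 9/2 = 941/2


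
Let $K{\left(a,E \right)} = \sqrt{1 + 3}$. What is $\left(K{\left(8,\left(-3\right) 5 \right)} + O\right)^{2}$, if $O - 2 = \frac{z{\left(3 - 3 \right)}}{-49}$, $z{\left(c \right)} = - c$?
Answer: $16$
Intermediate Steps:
$K{\left(a,E \right)} = 2$ ($K{\left(a,E \right)} = \sqrt{4} = 2$)
$O = 2$ ($O = 2 + \frac{\left(-1\right) \left(3 - 3\right)}{-49} = 2 + - (3 - 3) \left(- \frac{1}{49}\right) = 2 + \left(-1\right) 0 \left(- \frac{1}{49}\right) = 2 + 0 \left(- \frac{1}{49}\right) = 2 + 0 = 2$)
$\left(K{\left(8,\left(-3\right) 5 \right)} + O\right)^{2} = \left(2 + 2\right)^{2} = 4^{2} = 16$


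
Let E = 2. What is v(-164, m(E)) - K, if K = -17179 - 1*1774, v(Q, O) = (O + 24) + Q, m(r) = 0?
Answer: 18813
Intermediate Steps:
v(Q, O) = 24 + O + Q (v(Q, O) = (24 + O) + Q = 24 + O + Q)
K = -18953 (K = -17179 - 1774 = -18953)
v(-164, m(E)) - K = (24 + 0 - 164) - 1*(-18953) = -140 + 18953 = 18813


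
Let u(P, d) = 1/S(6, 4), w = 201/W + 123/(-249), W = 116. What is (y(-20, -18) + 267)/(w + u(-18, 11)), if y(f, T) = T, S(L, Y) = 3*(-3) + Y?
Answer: 3995620/16669 ≈ 239.70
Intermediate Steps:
w = 11927/9628 (w = 201/116 + 123/(-249) = 201*(1/116) + 123*(-1/249) = 201/116 - 41/83 = 11927/9628 ≈ 1.2388)
S(L, Y) = -9 + Y
u(P, d) = -1/5 (u(P, d) = 1/(-9 + 4) = 1/(-5) = -1/5)
(y(-20, -18) + 267)/(w + u(-18, 11)) = (-18 + 267)/(11927/9628 - 1/5) = 249/(50007/48140) = 249*(48140/50007) = 3995620/16669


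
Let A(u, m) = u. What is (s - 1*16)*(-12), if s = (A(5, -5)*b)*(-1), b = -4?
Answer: -48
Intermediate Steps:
s = 20 (s = (5*(-4))*(-1) = -20*(-1) = 20)
(s - 1*16)*(-12) = (20 - 1*16)*(-12) = (20 - 16)*(-12) = 4*(-12) = -48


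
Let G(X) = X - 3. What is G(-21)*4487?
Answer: -107688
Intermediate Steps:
G(X) = -3 + X
G(-21)*4487 = (-3 - 21)*4487 = -24*4487 = -107688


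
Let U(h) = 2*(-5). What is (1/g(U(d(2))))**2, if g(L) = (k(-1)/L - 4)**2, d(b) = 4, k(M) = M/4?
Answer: 2560000/639128961 ≈ 0.0040055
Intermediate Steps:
k(M) = M/4 (k(M) = M*(1/4) = M/4)
U(h) = -10
g(L) = (-4 - 1/(4*L))**2 (g(L) = (((1/4)*(-1))/L - 4)**2 = (-1/(4*L) - 4)**2 = (-4 - 1/(4*L))**2)
(1/g(U(d(2))))**2 = (1/((1/16)*(1 + 16*(-10))**2/(-10)**2))**2 = (1/((1/16)*(1/100)*(1 - 160)**2))**2 = (1/((1/16)*(1/100)*(-159)**2))**2 = (1/((1/16)*(1/100)*25281))**2 = (1/(25281/1600))**2 = (1600/25281)**2 = 2560000/639128961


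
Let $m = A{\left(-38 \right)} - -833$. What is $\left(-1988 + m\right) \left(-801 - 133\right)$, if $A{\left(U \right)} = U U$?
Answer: $-269926$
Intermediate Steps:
$A{\left(U \right)} = U^{2}$
$m = 2277$ ($m = \left(-38\right)^{2} - -833 = 1444 + 833 = 2277$)
$\left(-1988 + m\right) \left(-801 - 133\right) = \left(-1988 + 2277\right) \left(-801 - 133\right) = 289 \left(-934\right) = -269926$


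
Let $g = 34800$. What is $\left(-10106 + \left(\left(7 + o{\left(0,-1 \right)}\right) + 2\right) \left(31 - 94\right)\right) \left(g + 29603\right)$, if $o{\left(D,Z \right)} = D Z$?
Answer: $-687373219$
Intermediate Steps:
$\left(-10106 + \left(\left(7 + o{\left(0,-1 \right)}\right) + 2\right) \left(31 - 94\right)\right) \left(g + 29603\right) = \left(-10106 + \left(\left(7 + 0 \left(-1\right)\right) + 2\right) \left(31 - 94\right)\right) \left(34800 + 29603\right) = \left(-10106 + \left(\left(7 + 0\right) + 2\right) \left(-63\right)\right) 64403 = \left(-10106 + \left(7 + 2\right) \left(-63\right)\right) 64403 = \left(-10106 + 9 \left(-63\right)\right) 64403 = \left(-10106 - 567\right) 64403 = \left(-10673\right) 64403 = -687373219$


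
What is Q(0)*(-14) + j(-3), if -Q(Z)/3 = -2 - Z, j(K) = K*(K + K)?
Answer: -66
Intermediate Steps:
j(K) = 2*K**2 (j(K) = K*(2*K) = 2*K**2)
Q(Z) = 6 + 3*Z (Q(Z) = -3*(-2 - Z) = 6 + 3*Z)
Q(0)*(-14) + j(-3) = (6 + 3*0)*(-14) + 2*(-3)**2 = (6 + 0)*(-14) + 2*9 = 6*(-14) + 18 = -84 + 18 = -66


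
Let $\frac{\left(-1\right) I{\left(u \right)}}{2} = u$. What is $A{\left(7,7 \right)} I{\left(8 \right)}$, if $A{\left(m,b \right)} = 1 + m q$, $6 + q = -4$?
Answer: $1104$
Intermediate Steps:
$q = -10$ ($q = -6 - 4 = -10$)
$I{\left(u \right)} = - 2 u$
$A{\left(m,b \right)} = 1 - 10 m$ ($A{\left(m,b \right)} = 1 + m \left(-10\right) = 1 - 10 m$)
$A{\left(7,7 \right)} I{\left(8 \right)} = \left(1 - 70\right) \left(\left(-2\right) 8\right) = \left(1 - 70\right) \left(-16\right) = \left(-69\right) \left(-16\right) = 1104$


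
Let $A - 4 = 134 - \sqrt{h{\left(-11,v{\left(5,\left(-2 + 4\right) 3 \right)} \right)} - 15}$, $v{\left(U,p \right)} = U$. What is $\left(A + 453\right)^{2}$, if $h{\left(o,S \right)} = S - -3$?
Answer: $\left(591 - i \sqrt{7}\right)^{2} \approx 3.4927 \cdot 10^{5} - 3127.0 i$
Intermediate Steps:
$h{\left(o,S \right)} = 3 + S$ ($h{\left(o,S \right)} = S + 3 = 3 + S$)
$A = 138 - i \sqrt{7}$ ($A = 4 + \left(134 - \sqrt{\left(3 + 5\right) - 15}\right) = 4 + \left(134 - \sqrt{8 - 15}\right) = 4 + \left(134 - \sqrt{-7}\right) = 4 + \left(134 - i \sqrt{7}\right) = 138 - i \sqrt{7} \approx 138.0 - 2.6458 i$)
$\left(A + 453\right)^{2} = \left(\left(138 - i \sqrt{7}\right) + 453\right)^{2} = \left(591 - i \sqrt{7}\right)^{2}$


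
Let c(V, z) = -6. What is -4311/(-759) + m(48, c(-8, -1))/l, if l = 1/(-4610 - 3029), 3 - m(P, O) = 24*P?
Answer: 2220635820/253 ≈ 8.7772e+6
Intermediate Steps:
m(P, O) = 3 - 24*P
l = -1/7639 (l = 1/(-7639) = -1/7639 ≈ -0.00013091)
-4311/(-759) + m(48, c(-8, -1))/l = -4311/(-759) + (3 - 24*48)/(-1/7639) = -4311*(-1/759) + (3 - 1152)*(-7639) = 1437/253 - 1149*(-7639) = 1437/253 + 8777211 = 2220635820/253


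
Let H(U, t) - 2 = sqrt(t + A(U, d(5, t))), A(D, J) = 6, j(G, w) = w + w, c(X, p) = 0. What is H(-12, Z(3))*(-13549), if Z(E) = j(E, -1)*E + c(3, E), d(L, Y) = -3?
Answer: -27098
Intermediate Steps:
j(G, w) = 2*w
Z(E) = -2*E (Z(E) = (2*(-1))*E + 0 = -2*E + 0 = -2*E)
H(U, t) = 2 + sqrt(6 + t) (H(U, t) = 2 + sqrt(t + 6) = 2 + sqrt(6 + t))
H(-12, Z(3))*(-13549) = (2 + sqrt(6 - 2*3))*(-13549) = (2 + sqrt(6 - 6))*(-13549) = (2 + sqrt(0))*(-13549) = (2 + 0)*(-13549) = 2*(-13549) = -27098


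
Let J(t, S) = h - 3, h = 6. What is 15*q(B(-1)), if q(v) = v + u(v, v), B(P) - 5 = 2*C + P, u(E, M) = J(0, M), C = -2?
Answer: 45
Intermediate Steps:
J(t, S) = 3 (J(t, S) = 6 - 3 = 3)
u(E, M) = 3
B(P) = 1 + P (B(P) = 5 + (2*(-2) + P) = 5 + (-4 + P) = 1 + P)
q(v) = 3 + v (q(v) = v + 3 = 3 + v)
15*q(B(-1)) = 15*(3 + (1 - 1)) = 15*(3 + 0) = 15*3 = 45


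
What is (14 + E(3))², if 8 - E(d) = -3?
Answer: 625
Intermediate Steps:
E(d) = 11 (E(d) = 8 - 1*(-3) = 8 + 3 = 11)
(14 + E(3))² = (14 + 11)² = 25² = 625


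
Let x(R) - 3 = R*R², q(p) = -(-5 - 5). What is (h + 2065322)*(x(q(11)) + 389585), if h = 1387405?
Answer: 1348593733476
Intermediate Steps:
q(p) = 10 (q(p) = -1*(-10) = 10)
x(R) = 3 + R³ (x(R) = 3 + R*R² = 3 + R³)
(h + 2065322)*(x(q(11)) + 389585) = (1387405 + 2065322)*((3 + 10³) + 389585) = 3452727*((3 + 1000) + 389585) = 3452727*(1003 + 389585) = 3452727*390588 = 1348593733476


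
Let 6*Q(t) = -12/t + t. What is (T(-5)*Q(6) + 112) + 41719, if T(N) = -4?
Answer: 125485/3 ≈ 41828.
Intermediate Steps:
Q(t) = -2/t + t/6 (Q(t) = (-12/t + t)/6 = (t - 12/t)/6 = -2/t + t/6)
(T(-5)*Q(6) + 112) + 41719 = (-4*(-2/6 + (⅙)*6) + 112) + 41719 = (-4*(-2*⅙ + 1) + 112) + 41719 = (-4*(-⅓ + 1) + 112) + 41719 = (-4*⅔ + 112) + 41719 = (-8/3 + 112) + 41719 = 328/3 + 41719 = 125485/3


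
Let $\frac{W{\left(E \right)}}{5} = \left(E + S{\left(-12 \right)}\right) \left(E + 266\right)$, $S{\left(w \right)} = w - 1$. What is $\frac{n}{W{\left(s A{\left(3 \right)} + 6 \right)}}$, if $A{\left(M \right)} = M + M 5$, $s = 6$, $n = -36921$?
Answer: $- \frac{36921}{191900} \approx -0.1924$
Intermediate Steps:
$S{\left(w \right)} = -1 + w$
$A{\left(M \right)} = 6 M$ ($A{\left(M \right)} = M + 5 M = 6 M$)
$W{\left(E \right)} = 5 \left(-13 + E\right) \left(266 + E\right)$ ($W{\left(E \right)} = 5 \left(E - 13\right) \left(E + 266\right) = 5 \left(E - 13\right) \left(266 + E\right) = 5 \left(-13 + E\right) \left(266 + E\right)$)
$\frac{n}{W{\left(s A{\left(3 \right)} + 6 \right)}} = - \frac{36921}{-17290 + 5 \left(6 \cdot 6 \cdot 3 + 6\right)^{2} + 1265 \left(6 \cdot 6 \cdot 3 + 6\right)} = - \frac{36921}{-17290 + 5 \left(6 \cdot 18 + 6\right)^{2} + 1265 \left(6 \cdot 18 + 6\right)} = - \frac{36921}{-17290 + 5 \left(108 + 6\right)^{2} + 1265 \left(108 + 6\right)} = - \frac{36921}{-17290 + 5 \cdot 114^{2} + 1265 \cdot 114} = - \frac{36921}{-17290 + 5 \cdot 12996 + 144210} = - \frac{36921}{-17290 + 64980 + 144210} = - \frac{36921}{191900}$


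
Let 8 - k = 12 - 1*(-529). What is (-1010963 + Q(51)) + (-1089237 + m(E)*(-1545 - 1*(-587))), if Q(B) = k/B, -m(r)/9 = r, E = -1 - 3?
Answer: -108869621/51 ≈ -2.1347e+6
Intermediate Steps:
E = -4
m(r) = -9*r
k = -533 (k = 8 - (12 - 1*(-529)) = 8 - (12 + 529) = 8 - 1*541 = 8 - 541 = -533)
Q(B) = -533/B
(-1010963 + Q(51)) + (-1089237 + m(E)*(-1545 - 1*(-587))) = (-1010963 - 533/51) + (-1089237 + (-9*(-4))*(-1545 - 1*(-587))) = (-1010963 - 533*1/51) + (-1089237 + 36*(-1545 + 587)) = (-1010963 - 533/51) + (-1089237 + 36*(-958)) = -51559646/51 + (-1089237 - 34488) = -51559646/51 - 1123725 = -108869621/51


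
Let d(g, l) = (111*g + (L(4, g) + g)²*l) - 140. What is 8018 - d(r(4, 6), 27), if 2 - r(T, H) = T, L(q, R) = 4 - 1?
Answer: 8353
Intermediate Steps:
L(q, R) = 3
r(T, H) = 2 - T
d(g, l) = -140 + 111*g + l*(3 + g)² (d(g, l) = (111*g + (3 + g)²*l) - 140 = (111*g + l*(3 + g)²) - 140 = -140 + 111*g + l*(3 + g)²)
8018 - d(r(4, 6), 27) = 8018 - (-140 + 111*(2 - 1*4) + 27*(3 + (2 - 1*4))²) = 8018 - (-140 + 111*(2 - 4) + 27*(3 + (2 - 4))²) = 8018 - (-140 + 111*(-2) + 27*(3 - 2)²) = 8018 - (-140 - 222 + 27*1²) = 8018 - (-140 - 222 + 27*1) = 8018 - (-140 - 222 + 27) = 8018 - 1*(-335) = 8018 + 335 = 8353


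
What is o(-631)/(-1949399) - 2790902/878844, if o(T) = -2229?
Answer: -2719311312311/856608807378 ≈ -3.1745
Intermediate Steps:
o(-631)/(-1949399) - 2790902/878844 = -2229/(-1949399) - 2790902/878844 = -2229*(-1/1949399) - 2790902*1/878844 = 2229/1949399 - 1395451/439422 = -2719311312311/856608807378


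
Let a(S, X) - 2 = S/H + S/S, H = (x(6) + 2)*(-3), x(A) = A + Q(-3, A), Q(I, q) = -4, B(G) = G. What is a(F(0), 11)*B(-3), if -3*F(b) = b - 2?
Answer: -53/6 ≈ -8.8333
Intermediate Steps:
F(b) = 2/3 - b/3 (F(b) = -(b - 2)/3 = -(-2 + b)/3 = 2/3 - b/3)
x(A) = -4 + A (x(A) = A - 4 = -4 + A)
H = -12 (H = ((-4 + 6) + 2)*(-3) = (2 + 2)*(-3) = 4*(-3) = -12)
a(S, X) = 3 - S/12 (a(S, X) = 2 + (S/(-12) + S/S) = 2 + (S*(-1/12) + 1) = 2 + (-S/12 + 1) = 2 + (1 - S/12) = 3 - S/12)
a(F(0), 11)*B(-3) = (3 - (2/3 - 1/3*0)/12)*(-3) = (3 - (2/3 + 0)/12)*(-3) = (3 - 1/12*2/3)*(-3) = (3 - 1/18)*(-3) = (53/18)*(-3) = -53/6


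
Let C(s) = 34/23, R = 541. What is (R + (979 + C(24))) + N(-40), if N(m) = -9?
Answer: 34787/23 ≈ 1512.5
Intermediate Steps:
C(s) = 34/23 (C(s) = 34*(1/23) = 34/23)
(R + (979 + C(24))) + N(-40) = (541 + (979 + 34/23)) - 9 = (541 + 22551/23) - 9 = 34994/23 - 9 = 34787/23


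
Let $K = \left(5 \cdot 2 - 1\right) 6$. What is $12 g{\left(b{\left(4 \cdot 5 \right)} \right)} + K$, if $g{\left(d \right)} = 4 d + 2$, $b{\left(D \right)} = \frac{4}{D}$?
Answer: $\frac{438}{5} \approx 87.6$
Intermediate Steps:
$K = 54$ ($K = \left(10 - 1\right) 6 = 9 \cdot 6 = 54$)
$g{\left(d \right)} = 2 + 4 d$
$12 g{\left(b{\left(4 \cdot 5 \right)} \right)} + K = 12 \left(2 + 4 \frac{4}{4 \cdot 5}\right) + 54 = 12 \left(2 + 4 \cdot \frac{4}{20}\right) + 54 = 12 \left(2 + 4 \cdot 4 \cdot \frac{1}{20}\right) + 54 = 12 \left(2 + 4 \cdot \frac{1}{5}\right) + 54 = 12 \left(2 + \frac{4}{5}\right) + 54 = 12 \cdot \frac{14}{5} + 54 = \frac{168}{5} + 54 = \frac{438}{5}$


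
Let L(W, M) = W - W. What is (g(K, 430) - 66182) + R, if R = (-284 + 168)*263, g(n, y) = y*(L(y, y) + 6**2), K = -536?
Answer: -81210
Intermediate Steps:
L(W, M) = 0
g(n, y) = 36*y (g(n, y) = y*(0 + 6**2) = y*(0 + 36) = y*36 = 36*y)
R = -30508 (R = -116*263 = -30508)
(g(K, 430) - 66182) + R = (36*430 - 66182) - 30508 = (15480 - 66182) - 30508 = -50702 - 30508 = -81210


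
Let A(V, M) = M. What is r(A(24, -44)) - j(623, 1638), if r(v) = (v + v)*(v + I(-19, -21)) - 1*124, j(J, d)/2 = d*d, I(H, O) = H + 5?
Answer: -5361108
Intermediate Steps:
I(H, O) = 5 + H
j(J, d) = 2*d² (j(J, d) = 2*(d*d) = 2*d²)
r(v) = -124 + 2*v*(-14 + v) (r(v) = (v + v)*(v + (5 - 19)) - 1*124 = (2*v)*(v - 14) - 124 = (2*v)*(-14 + v) - 124 = 2*v*(-14 + v) - 124 = -124 + 2*v*(-14 + v))
r(A(24, -44)) - j(623, 1638) = (-124 - 28*(-44) + 2*(-44)²) - 2*1638² = (-124 + 1232 + 2*1936) - 2*2683044 = (-124 + 1232 + 3872) - 1*5366088 = 4980 - 5366088 = -5361108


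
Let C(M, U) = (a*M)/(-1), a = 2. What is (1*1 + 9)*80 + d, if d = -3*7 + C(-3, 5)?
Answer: 785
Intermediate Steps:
C(M, U) = -2*M (C(M, U) = (2*M)/(-1) = (2*M)*(-1) = -2*M)
d = -15 (d = -3*7 - 2*(-3) = -21 + 6 = -15)
(1*1 + 9)*80 + d = (1*1 + 9)*80 - 15 = (1 + 9)*80 - 15 = 10*80 - 15 = 800 - 15 = 785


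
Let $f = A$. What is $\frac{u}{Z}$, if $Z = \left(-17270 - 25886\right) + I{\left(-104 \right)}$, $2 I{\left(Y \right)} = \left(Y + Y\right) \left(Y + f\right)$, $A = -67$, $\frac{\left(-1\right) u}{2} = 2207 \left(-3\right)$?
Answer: $- \frac{6621}{12686} \approx -0.52191$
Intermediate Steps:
$u = 13242$ ($u = - 2 \cdot 2207 \left(-3\right) = \left(-2\right) \left(-6621\right) = 13242$)
$f = -67$
$I{\left(Y \right)} = Y \left(-67 + Y\right)$ ($I{\left(Y \right)} = \frac{\left(Y + Y\right) \left(Y - 67\right)}{2} = \frac{2 Y \left(-67 + Y\right)}{2} = Y \left(-67 + Y\right)$)
$Z = -25372$ ($Z = \left(-17270 - 25886\right) - 104 \left(-67 - 104\right) = -43156 - -17784 = -43156 + 17784 = -25372$)
$\frac{u}{Z} = \frac{13242}{-25372} = 13242 \left(- \frac{1}{25372}\right) = - \frac{6621}{12686}$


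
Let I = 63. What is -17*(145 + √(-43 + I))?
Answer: -2465 - 34*√5 ≈ -2541.0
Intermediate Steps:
-17*(145 + √(-43 + I)) = -17*(145 + √(-43 + 63)) = -17*(145 + √20) = -17*(145 + 2*√5) = -2465 - 34*√5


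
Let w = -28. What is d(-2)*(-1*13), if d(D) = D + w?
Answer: 390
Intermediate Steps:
d(D) = -28 + D (d(D) = D - 28 = -28 + D)
d(-2)*(-1*13) = (-28 - 2)*(-1*13) = -30*(-13) = 390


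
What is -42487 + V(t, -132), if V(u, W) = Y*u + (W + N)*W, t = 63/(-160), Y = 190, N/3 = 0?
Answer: -402205/16 ≈ -25138.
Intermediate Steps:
N = 0 (N = 3*0 = 0)
t = -63/160 (t = 63*(-1/160) = -63/160 ≈ -0.39375)
V(u, W) = W**2 + 190*u (V(u, W) = 190*u + (W + 0)*W = 190*u + W*W = 190*u + W**2 = W**2 + 190*u)
-42487 + V(t, -132) = -42487 + ((-132)**2 + 190*(-63/160)) = -42487 + (17424 - 1197/16) = -42487 + 277587/16 = -402205/16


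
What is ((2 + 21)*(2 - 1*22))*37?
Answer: -17020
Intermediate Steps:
((2 + 21)*(2 - 1*22))*37 = (23*(2 - 22))*37 = (23*(-20))*37 = -460*37 = -17020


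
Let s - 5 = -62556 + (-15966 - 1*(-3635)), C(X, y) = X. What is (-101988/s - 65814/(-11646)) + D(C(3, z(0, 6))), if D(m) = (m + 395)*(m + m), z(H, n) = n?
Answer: 174052748311/72672981 ≈ 2395.0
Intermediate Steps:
D(m) = 2*m*(395 + m) (D(m) = (395 + m)*(2*m) = 2*m*(395 + m))
s = -74882 (s = 5 + (-62556 + (-15966 - 1*(-3635))) = 5 + (-62556 + (-15966 + 3635)) = 5 + (-62556 - 12331) = 5 - 74887 = -74882)
(-101988/s - 65814/(-11646)) + D(C(3, z(0, 6))) = (-101988/(-74882) - 65814/(-11646)) + 2*3*(395 + 3) = (-101988*(-1/74882) - 65814*(-1/11646)) + 2*3*398 = (50994/37441 + 10969/1941) + 2388 = 509669683/72672981 + 2388 = 174052748311/72672981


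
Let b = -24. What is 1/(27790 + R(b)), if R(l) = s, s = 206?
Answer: 1/27996 ≈ 3.5719e-5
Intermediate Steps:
R(l) = 206
1/(27790 + R(b)) = 1/(27790 + 206) = 1/27996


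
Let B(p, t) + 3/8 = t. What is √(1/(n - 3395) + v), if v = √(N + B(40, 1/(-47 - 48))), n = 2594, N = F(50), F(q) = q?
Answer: √(-3212900 + 6772455*√7164330)/50730 ≈ 2.6538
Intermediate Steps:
N = 50
B(p, t) = -3/8 + t
v = √7164330/380 (v = √(50 + (-3/8 + 1/(-47 - 48))) = √(50 + (-3/8 + 1/(-95))) = √(50 + (-3/8 - 1/95)) = √(50 - 293/760) = √(37707/760) = √7164330/380 ≈ 7.0438)
√(1/(n - 3395) + v) = √(1/(2594 - 3395) + √7164330/380) = √(1/(-801) + √7164330/380) = √(-1/801 + √7164330/380)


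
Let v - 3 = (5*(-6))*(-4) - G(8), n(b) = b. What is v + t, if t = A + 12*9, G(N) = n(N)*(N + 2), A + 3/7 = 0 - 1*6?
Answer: 1012/7 ≈ 144.57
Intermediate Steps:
A = -45/7 (A = -3/7 + (0 - 1*6) = -3/7 + (0 - 6) = -3/7 - 6 = -45/7 ≈ -6.4286)
G(N) = N*(2 + N) (G(N) = N*(N + 2) = N*(2 + N))
t = 711/7 (t = -45/7 + 12*9 = -45/7 + 108 = 711/7 ≈ 101.57)
v = 43 (v = 3 + ((5*(-6))*(-4) - 8*(2 + 8)) = 3 + (-30*(-4) - 8*10) = 3 + (120 - 1*80) = 3 + (120 - 80) = 3 + 40 = 43)
v + t = 43 + 711/7 = 1012/7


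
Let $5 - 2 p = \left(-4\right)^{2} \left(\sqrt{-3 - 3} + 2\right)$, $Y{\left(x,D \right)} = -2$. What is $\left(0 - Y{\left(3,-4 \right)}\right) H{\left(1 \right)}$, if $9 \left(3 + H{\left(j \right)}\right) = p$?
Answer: $-9 - \frac{16 i \sqrt{6}}{9} \approx -9.0 - 4.3546 i$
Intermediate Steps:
$p = - \frac{27}{2} - 8 i \sqrt{6}$ ($p = \frac{5}{2} - \frac{\left(-4\right)^{2} \left(\sqrt{-3 - 3} + 2\right)}{2} = \frac{5}{2} - \frac{16 \left(\sqrt{-6} + 2\right)}{2} = \frac{5}{2} - \frac{16 \left(i \sqrt{6} + 2\right)}{2} = \frac{5}{2} - \frac{16 \left(2 + i \sqrt{6}\right)}{2} = \frac{5}{2} - \frac{32 + 16 i \sqrt{6}}{2} = \frac{5}{2} - \left(16 + 8 i \sqrt{6}\right) = - \frac{27}{2} - 8 i \sqrt{6} \approx -13.5 - 19.596 i$)
$H{\left(j \right)} = - \frac{9}{2} - \frac{8 i \sqrt{6}}{9}$ ($H{\left(j \right)} = -3 + \frac{- \frac{27}{2} - 8 i \sqrt{6}}{9} = -3 - \left(\frac{3}{2} + \frac{8 i \sqrt{6}}{9}\right) = - \frac{9}{2} - \frac{8 i \sqrt{6}}{9}$)
$\left(0 - Y{\left(3,-4 \right)}\right) H{\left(1 \right)} = \left(0 - -2\right) \left(- \frac{9}{2} - \frac{8 i \sqrt{6}}{9}\right) = \left(0 + 2\right) \left(- \frac{9}{2} - \frac{8 i \sqrt{6}}{9}\right) = 2 \left(- \frac{9}{2} - \frac{8 i \sqrt{6}}{9}\right) = -9 - \frac{16 i \sqrt{6}}{9}$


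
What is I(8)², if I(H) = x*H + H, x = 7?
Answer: 4096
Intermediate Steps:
I(H) = 8*H (I(H) = 7*H + H = 8*H)
I(8)² = (8*8)² = 64² = 4096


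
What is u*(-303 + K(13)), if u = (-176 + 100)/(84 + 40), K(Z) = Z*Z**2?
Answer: -35986/31 ≈ -1160.8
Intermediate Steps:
K(Z) = Z**3
u = -19/31 (u = -76/124 = -76*1/124 = -19/31 ≈ -0.61290)
u*(-303 + K(13)) = -19*(-303 + 13**3)/31 = -19*(-303 + 2197)/31 = -19/31*1894 = -35986/31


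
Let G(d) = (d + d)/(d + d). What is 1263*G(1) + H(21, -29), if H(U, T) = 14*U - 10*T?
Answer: 1847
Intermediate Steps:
H(U, T) = -10*T + 14*U
G(d) = 1 (G(d) = (2*d)/((2*d)) = (2*d)*(1/(2*d)) = 1)
1263*G(1) + H(21, -29) = 1263*1 + (-10*(-29) + 14*21) = 1263 + (290 + 294) = 1263 + 584 = 1847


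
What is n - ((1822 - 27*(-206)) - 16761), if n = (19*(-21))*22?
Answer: 599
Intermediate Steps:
n = -8778 (n = -399*22 = -8778)
n - ((1822 - 27*(-206)) - 16761) = -8778 - ((1822 - 27*(-206)) - 16761) = -8778 - ((1822 + 5562) - 16761) = -8778 - (7384 - 16761) = -8778 - 1*(-9377) = -8778 + 9377 = 599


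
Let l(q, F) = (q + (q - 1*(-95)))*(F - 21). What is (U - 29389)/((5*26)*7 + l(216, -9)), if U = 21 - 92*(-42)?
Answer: 6376/3725 ≈ 1.7117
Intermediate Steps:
U = 3885 (U = 21 + 3864 = 3885)
l(q, F) = (-21 + F)*(95 + 2*q) (l(q, F) = (q + (q + 95))*(-21 + F) = (q + (95 + q))*(-21 + F) = (95 + 2*q)*(-21 + F) = (-21 + F)*(95 + 2*q))
(U - 29389)/((5*26)*7 + l(216, -9)) = (3885 - 29389)/((5*26)*7 + (-1995 - 42*216 + 95*(-9) + 2*(-9)*216)) = -25504/(130*7 + (-1995 - 9072 - 855 - 3888)) = -25504/(910 - 15810) = -25504/(-14900) = -25504*(-1/14900) = 6376/3725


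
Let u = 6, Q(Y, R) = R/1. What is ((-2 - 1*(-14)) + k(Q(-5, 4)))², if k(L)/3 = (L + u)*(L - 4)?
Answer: 144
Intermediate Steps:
Q(Y, R) = R (Q(Y, R) = R*1 = R)
k(L) = 3*(-4 + L)*(6 + L) (k(L) = 3*((L + 6)*(L - 4)) = 3*((6 + L)*(-4 + L)) = 3*((-4 + L)*(6 + L)) = 3*(-4 + L)*(6 + L))
((-2 - 1*(-14)) + k(Q(-5, 4)))² = ((-2 - 1*(-14)) + (-72 + 3*4² + 6*4))² = ((-2 + 14) + (-72 + 3*16 + 24))² = (12 + (-72 + 48 + 24))² = (12 + 0)² = 12² = 144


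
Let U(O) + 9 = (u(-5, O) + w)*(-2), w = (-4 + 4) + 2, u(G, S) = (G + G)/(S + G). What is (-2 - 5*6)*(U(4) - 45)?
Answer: 2496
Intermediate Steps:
u(G, S) = 2*G/(G + S) (u(G, S) = (2*G)/(G + S) = 2*G/(G + S))
w = 2 (w = 0 + 2 = 2)
U(O) = -13 + 20/(-5 + O) (U(O) = -9 + (2*(-5)/(-5 + O) + 2)*(-2) = -9 + (-10/(-5 + O) + 2)*(-2) = -9 + (2 - 10/(-5 + O))*(-2) = -9 + (-4 + 20/(-5 + O)) = -13 + 20/(-5 + O))
(-2 - 5*6)*(U(4) - 45) = (-2 - 5*6)*((85 - 13*4)/(-5 + 4) - 45) = (-2 - 30)*((85 - 52)/(-1) - 45) = -32*(-1*33 - 45) = -32*(-33 - 45) = -32*(-78) = 2496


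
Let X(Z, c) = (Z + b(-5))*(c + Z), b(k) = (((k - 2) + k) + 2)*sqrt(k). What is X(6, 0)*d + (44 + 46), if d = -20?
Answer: -630 + 1200*I*sqrt(5) ≈ -630.0 + 2683.3*I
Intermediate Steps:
b(k) = 2*k**(3/2) (b(k) = (((-2 + k) + k) + 2)*sqrt(k) = ((-2 + 2*k) + 2)*sqrt(k) = (2*k)*sqrt(k) = 2*k**(3/2))
X(Z, c) = (Z + c)*(Z - 10*I*sqrt(5)) (X(Z, c) = (Z + 2*(-5)**(3/2))*(c + Z) = (Z + 2*(-5*I*sqrt(5)))*(Z + c) = (Z - 10*I*sqrt(5))*(Z + c) = (Z + c)*(Z - 10*I*sqrt(5)))
X(6, 0)*d + (44 + 46) = (6**2 + 6*0 - 10*I*6*sqrt(5) - 10*I*0*sqrt(5))*(-20) + (44 + 46) = (36 + 0 - 60*I*sqrt(5) + 0)*(-20) + 90 = (36 - 60*I*sqrt(5))*(-20) + 90 = (-720 + 1200*I*sqrt(5)) + 90 = -630 + 1200*I*sqrt(5)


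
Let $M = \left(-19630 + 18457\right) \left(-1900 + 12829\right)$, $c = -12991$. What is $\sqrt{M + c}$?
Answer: $14 i \sqrt{65473} \approx 3582.3 i$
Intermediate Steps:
$M = -12819717$ ($M = \left(-1173\right) 10929 = -12819717$)
$\sqrt{M + c} = \sqrt{-12819717 - 12991} = \sqrt{-12832708} = 14 i \sqrt{65473}$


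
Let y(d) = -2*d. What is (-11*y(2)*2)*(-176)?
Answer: -15488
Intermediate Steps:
(-11*y(2)*2)*(-176) = (-(-22)*2*2)*(-176) = (-11*(-4)*2)*(-176) = (44*2)*(-176) = 88*(-176) = -15488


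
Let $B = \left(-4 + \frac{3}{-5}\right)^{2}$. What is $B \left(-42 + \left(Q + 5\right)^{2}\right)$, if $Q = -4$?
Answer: $- \frac{21689}{25} \approx -867.56$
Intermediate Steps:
$B = \frac{529}{25}$ ($B = \left(-4 + 3 \left(- \frac{1}{5}\right)\right)^{2} = \left(-4 - \frac{3}{5}\right)^{2} = \left(- \frac{23}{5}\right)^{2} = \frac{529}{25} \approx 21.16$)
$B \left(-42 + \left(Q + 5\right)^{2}\right) = \frac{529 \left(-42 + \left(-4 + 5\right)^{2}\right)}{25} = \frac{529 \left(-42 + 1^{2}\right)}{25} = \frac{529 \left(-42 + 1\right)}{25} = \frac{529}{25} \left(-41\right) = - \frac{21689}{25}$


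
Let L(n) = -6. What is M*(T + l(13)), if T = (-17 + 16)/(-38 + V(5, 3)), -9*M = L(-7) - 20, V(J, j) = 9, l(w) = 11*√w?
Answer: 26/261 + 286*√13/9 ≈ 114.68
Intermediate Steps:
M = 26/9 (M = -(-6 - 20)/9 = -⅑*(-26) = 26/9 ≈ 2.8889)
T = 1/29 (T = (-17 + 16)/(-38 + 9) = -1/(-29) = -1*(-1/29) = 1/29 ≈ 0.034483)
M*(T + l(13)) = 26*(1/29 + 11*√13)/9 = 26/261 + 286*√13/9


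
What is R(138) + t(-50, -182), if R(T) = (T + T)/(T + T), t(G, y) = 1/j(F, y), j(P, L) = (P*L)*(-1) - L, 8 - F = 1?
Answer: 1457/1456 ≈ 1.0007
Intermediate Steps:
F = 7 (F = 8 - 1*1 = 8 - 1 = 7)
j(P, L) = -L - L*P (j(P, L) = (L*P)*(-1) - L = -L*P - L = -L - L*P)
t(G, y) = -1/(8*y) (t(G, y) = 1/(-y*(1 + 7)) = 1/(-1*y*8) = 1/(-8*y) = -1/(8*y))
R(T) = 1 (R(T) = (2*T)/((2*T)) = (2*T)*(1/(2*T)) = 1)
R(138) + t(-50, -182) = 1 - ⅛/(-182) = 1 - ⅛*(-1/182) = 1 + 1/1456 = 1457/1456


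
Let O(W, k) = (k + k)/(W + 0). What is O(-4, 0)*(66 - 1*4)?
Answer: 0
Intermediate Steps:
O(W, k) = 2*k/W (O(W, k) = (2*k)/W = 2*k/W)
O(-4, 0)*(66 - 1*4) = (2*0/(-4))*(66 - 1*4) = (2*0*(-1/4))*(66 - 4) = 0*62 = 0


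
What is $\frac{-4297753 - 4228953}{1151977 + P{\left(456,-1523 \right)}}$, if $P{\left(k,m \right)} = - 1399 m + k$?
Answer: $- \frac{4263353}{1641555} \approx -2.5971$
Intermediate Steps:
$P{\left(k,m \right)} = k - 1399 m$
$\frac{-4297753 - 4228953}{1151977 + P{\left(456,-1523 \right)}} = \frac{-4297753 - 4228953}{1151977 + \left(456 - -2130677\right)} = - \frac{8526706}{1151977 + \left(456 + 2130677\right)} = - \frac{8526706}{1151977 + 2131133} = - \frac{8526706}{3283110} = \left(-8526706\right) \frac{1}{3283110} = - \frac{4263353}{1641555}$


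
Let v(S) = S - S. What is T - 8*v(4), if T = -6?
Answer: -6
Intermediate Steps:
v(S) = 0
T - 8*v(4) = -6 - 8*0 = -6 + 0 = -6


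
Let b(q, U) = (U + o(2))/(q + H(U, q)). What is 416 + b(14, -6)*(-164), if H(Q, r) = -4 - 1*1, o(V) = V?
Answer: 4400/9 ≈ 488.89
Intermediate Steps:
H(Q, r) = -5 (H(Q, r) = -4 - 1 = -5)
b(q, U) = (2 + U)/(-5 + q) (b(q, U) = (U + 2)/(q - 5) = (2 + U)/(-5 + q))
416 + b(14, -6)*(-164) = 416 + ((2 - 6)/(-5 + 14))*(-164) = 416 + (-4/9)*(-164) = 416 + ((1/9)*(-4))*(-164) = 416 - 4/9*(-164) = 416 + 656/9 = 4400/9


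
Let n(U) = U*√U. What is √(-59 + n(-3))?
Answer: √(-59 - 3*I*√3) ≈ 0.33791 - 7.6886*I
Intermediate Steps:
n(U) = U^(3/2)
√(-59 + n(-3)) = √(-59 + (-3)^(3/2)) = √(-59 - 3*I*√3)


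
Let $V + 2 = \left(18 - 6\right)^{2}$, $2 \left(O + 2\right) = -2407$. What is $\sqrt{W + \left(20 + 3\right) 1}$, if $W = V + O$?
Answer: $\frac{i \sqrt{4162}}{2} \approx 32.257 i$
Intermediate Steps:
$O = - \frac{2411}{2}$ ($O = -2 + \frac{1}{2} \left(-2407\right) = -2 - \frac{2407}{2} = - \frac{2411}{2} \approx -1205.5$)
$V = 142$ ($V = -2 + \left(18 - 6\right)^{2} = -2 + 12^{2} = -2 + 144 = 142$)
$W = - \frac{2127}{2}$ ($W = 142 - \frac{2411}{2} = - \frac{2127}{2} \approx -1063.5$)
$\sqrt{W + \left(20 + 3\right) 1} = \sqrt{- \frac{2127}{2} + \left(20 + 3\right) 1} = \sqrt{- \frac{2127}{2} + 23 \cdot 1} = \sqrt{- \frac{2127}{2} + 23} = \sqrt{- \frac{2081}{2}} = \frac{i \sqrt{4162}}{2}$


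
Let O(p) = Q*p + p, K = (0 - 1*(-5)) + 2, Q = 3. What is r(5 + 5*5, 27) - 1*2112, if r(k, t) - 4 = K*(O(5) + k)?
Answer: -1758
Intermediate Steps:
K = 7 (K = (0 + 5) + 2 = 5 + 2 = 7)
O(p) = 4*p (O(p) = 3*p + p = 4*p)
r(k, t) = 144 + 7*k (r(k, t) = 4 + 7*(4*5 + k) = 4 + 7*(20 + k) = 4 + (140 + 7*k) = 144 + 7*k)
r(5 + 5*5, 27) - 1*2112 = (144 + 7*(5 + 5*5)) - 1*2112 = (144 + 7*(5 + 25)) - 2112 = (144 + 7*30) - 2112 = (144 + 210) - 2112 = 354 - 2112 = -1758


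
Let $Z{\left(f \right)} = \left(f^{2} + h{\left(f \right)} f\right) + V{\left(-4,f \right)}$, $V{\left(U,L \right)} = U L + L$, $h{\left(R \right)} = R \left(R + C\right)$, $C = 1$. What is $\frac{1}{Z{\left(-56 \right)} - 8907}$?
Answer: $- \frac{1}{178083} \approx -5.6154 \cdot 10^{-6}$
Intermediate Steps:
$h{\left(R \right)} = R \left(1 + R\right)$ ($h{\left(R \right)} = R \left(R + 1\right) = R \left(1 + R\right)$)
$V{\left(U,L \right)} = L + L U$ ($V{\left(U,L \right)} = L U + L = L + L U$)
$Z{\left(f \right)} = f^{2} - 3 f + f^{2} \left(1 + f\right)$ ($Z{\left(f \right)} = \left(f^{2} + f \left(1 + f\right) f\right) + f \left(1 - 4\right) = \left(f^{2} + f^{2} \left(1 + f\right)\right) + f \left(-3\right) = \left(f^{2} + f^{2} \left(1 + f\right)\right) - 3 f = f^{2} - 3 f + f^{2} \left(1 + f\right)$)
$\frac{1}{Z{\left(-56 \right)} - 8907} = \frac{1}{- 56 \left(-3 - 56 - 56 \left(1 - 56\right)\right) - 8907} = \frac{1}{- 56 \left(-3 - 56 - -3080\right) - 8907} = \frac{1}{- 56 \left(-3 - 56 + 3080\right) - 8907} = \frac{1}{\left(-56\right) 3021 - 8907} = \frac{1}{-169176 - 8907} = \frac{1}{-178083} = - \frac{1}{178083}$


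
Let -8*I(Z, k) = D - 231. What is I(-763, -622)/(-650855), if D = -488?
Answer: -719/5206840 ≈ -0.00013809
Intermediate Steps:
I(Z, k) = 719/8 (I(Z, k) = -(-488 - 231)/8 = -1/8*(-719) = 719/8)
I(-763, -622)/(-650855) = (719/8)/(-650855) = (719/8)*(-1/650855) = -719/5206840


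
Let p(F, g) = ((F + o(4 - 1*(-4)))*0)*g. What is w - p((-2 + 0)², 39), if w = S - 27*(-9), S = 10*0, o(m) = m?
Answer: 243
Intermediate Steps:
S = 0
p(F, g) = 0 (p(F, g) = ((F + (4 - 1*(-4)))*0)*g = ((F + (4 + 4))*0)*g = ((F + 8)*0)*g = ((8 + F)*0)*g = 0*g = 0)
w = 243 (w = 0 - 27*(-9) = 0 + 243 = 243)
w - p((-2 + 0)², 39) = 243 - 1*0 = 243 + 0 = 243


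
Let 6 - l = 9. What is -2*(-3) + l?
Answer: 3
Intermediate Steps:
l = -3 (l = 6 - 1*9 = 6 - 9 = -3)
-2*(-3) + l = -2*(-3) - 3 = 6 - 3 = 3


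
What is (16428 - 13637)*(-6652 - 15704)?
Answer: -62395596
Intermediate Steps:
(16428 - 13637)*(-6652 - 15704) = 2791*(-22356) = -62395596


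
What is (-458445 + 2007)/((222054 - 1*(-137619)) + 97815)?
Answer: -76073/76248 ≈ -0.99770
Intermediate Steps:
(-458445 + 2007)/((222054 - 1*(-137619)) + 97815) = -456438/((222054 + 137619) + 97815) = -456438/(359673 + 97815) = -456438/457488 = -456438*1/457488 = -76073/76248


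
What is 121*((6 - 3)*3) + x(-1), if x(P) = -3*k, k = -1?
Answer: 1092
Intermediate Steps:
x(P) = 3 (x(P) = -3*(-1) = 3)
121*((6 - 3)*3) + x(-1) = 121*((6 - 3)*3) + 3 = 121*(3*3) + 3 = 121*9 + 3 = 1089 + 3 = 1092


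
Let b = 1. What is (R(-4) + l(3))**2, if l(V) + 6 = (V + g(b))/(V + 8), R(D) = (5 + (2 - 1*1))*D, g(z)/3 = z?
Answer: 104976/121 ≈ 867.57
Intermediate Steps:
g(z) = 3*z
R(D) = 6*D (R(D) = (5 + (2 - 1))*D = (5 + 1)*D = 6*D)
l(V) = -6 + (3 + V)/(8 + V) (l(V) = -6 + (V + 3*1)/(V + 8) = -6 + (V + 3)/(8 + V) = -6 + (3 + V)/(8 + V))
(R(-4) + l(3))**2 = (6*(-4) + 5*(-9 - 1*3)/(8 + 3))**2 = (-24 + 5*(-9 - 3)/11)**2 = (-24 + 5*(1/11)*(-12))**2 = (-24 - 60/11)**2 = (-324/11)**2 = 104976/121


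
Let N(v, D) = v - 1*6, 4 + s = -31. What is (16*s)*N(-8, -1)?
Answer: 7840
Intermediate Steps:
s = -35 (s = -4 - 31 = -35)
N(v, D) = -6 + v (N(v, D) = v - 6 = -6 + v)
(16*s)*N(-8, -1) = (16*(-35))*(-6 - 8) = -560*(-14) = 7840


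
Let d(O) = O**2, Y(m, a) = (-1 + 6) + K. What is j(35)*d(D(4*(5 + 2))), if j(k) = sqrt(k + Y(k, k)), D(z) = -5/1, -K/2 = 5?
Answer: 25*sqrt(30) ≈ 136.93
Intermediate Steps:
K = -10 (K = -2*5 = -10)
Y(m, a) = -5 (Y(m, a) = (-1 + 6) - 10 = 5 - 10 = -5)
D(z) = -5 (D(z) = -5*1 = -5)
j(k) = sqrt(-5 + k) (j(k) = sqrt(k - 5) = sqrt(-5 + k))
j(35)*d(D(4*(5 + 2))) = sqrt(-5 + 35)*(-5)**2 = sqrt(30)*25 = 25*sqrt(30)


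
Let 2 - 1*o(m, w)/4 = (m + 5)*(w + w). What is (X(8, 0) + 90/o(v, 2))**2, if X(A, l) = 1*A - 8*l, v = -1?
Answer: 32041/784 ≈ 40.869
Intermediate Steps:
o(m, w) = 8 - 8*w*(5 + m) (o(m, w) = 8 - 4*(m + 5)*(w + w) = 8 - 4*(5 + m)*2*w = 8 - 8*w*(5 + m))
X(A, l) = A - 8*l
(X(8, 0) + 90/o(v, 2))**2 = ((8 - 8*0) + 90/(8 - 40*2 - 8*(-1)*2))**2 = ((8 + 0) + 90/(8 - 80 + 16))**2 = (8 + 90/(-56))**2 = (8 + 90*(-1/56))**2 = (8 - 45/28)**2 = (179/28)**2 = 32041/784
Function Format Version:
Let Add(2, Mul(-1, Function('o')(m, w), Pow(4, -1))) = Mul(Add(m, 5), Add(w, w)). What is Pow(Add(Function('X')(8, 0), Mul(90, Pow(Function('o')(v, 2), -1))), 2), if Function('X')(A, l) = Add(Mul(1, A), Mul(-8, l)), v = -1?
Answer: Rational(32041, 784) ≈ 40.869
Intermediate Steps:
Function('o')(m, w) = Add(8, Mul(-8, w, Add(5, m))) (Function('o')(m, w) = Add(8, Mul(-4, Mul(Add(m, 5), Add(w, w)))) = Add(8, Mul(-4, Mul(Add(5, m), Mul(2, w)))) = Add(8, Mul(-4, Mul(2, w, Add(5, m)))) = Add(8, Mul(-8, w, Add(5, m))))
Function('X')(A, l) = Add(A, Mul(-8, l))
Pow(Add(Function('X')(8, 0), Mul(90, Pow(Function('o')(v, 2), -1))), 2) = Pow(Add(Add(8, Mul(-8, 0)), Mul(90, Pow(Add(8, Mul(-40, 2), Mul(-8, -1, 2)), -1))), 2) = Pow(Add(Add(8, 0), Mul(90, Pow(Add(8, -80, 16), -1))), 2) = Pow(Add(8, Mul(90, Pow(-56, -1))), 2) = Pow(Add(8, Mul(90, Rational(-1, 56))), 2) = Pow(Add(8, Rational(-45, 28)), 2) = Pow(Rational(179, 28), 2) = Rational(32041, 784)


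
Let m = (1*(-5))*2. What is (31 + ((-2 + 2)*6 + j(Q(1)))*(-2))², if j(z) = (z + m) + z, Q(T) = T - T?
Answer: 2601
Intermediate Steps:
m = -10 (m = -5*2 = -10)
Q(T) = 0
j(z) = -10 + 2*z (j(z) = (z - 10) + z = (-10 + z) + z = -10 + 2*z)
(31 + ((-2 + 2)*6 + j(Q(1)))*(-2))² = (31 + ((-2 + 2)*6 + (-10 + 2*0))*(-2))² = (31 + (0*6 + (-10 + 0))*(-2))² = (31 + (0 - 10)*(-2))² = (31 - 10*(-2))² = (31 + 20)² = 51² = 2601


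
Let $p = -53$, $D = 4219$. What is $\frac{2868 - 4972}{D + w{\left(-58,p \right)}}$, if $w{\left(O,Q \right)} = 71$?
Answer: $- \frac{1052}{2145} \approx -0.49044$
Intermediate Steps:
$\frac{2868 - 4972}{D + w{\left(-58,p \right)}} = \frac{2868 - 4972}{4219 + 71} = - \frac{2104}{4290} = \left(-2104\right) \frac{1}{4290} = - \frac{1052}{2145}$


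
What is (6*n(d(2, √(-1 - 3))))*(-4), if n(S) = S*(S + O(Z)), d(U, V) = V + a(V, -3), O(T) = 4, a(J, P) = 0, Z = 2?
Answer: 96 - 192*I ≈ 96.0 - 192.0*I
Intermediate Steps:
d(U, V) = V (d(U, V) = V + 0 = V)
n(S) = S*(4 + S) (n(S) = S*(S + 4) = S*(4 + S))
(6*n(d(2, √(-1 - 3))))*(-4) = (6*(√(-1 - 3)*(4 + √(-1 - 3))))*(-4) = (6*(√(-4)*(4 + √(-4))))*(-4) = (6*((2*I)*(4 + 2*I)))*(-4) = (6*(2*I*(4 + 2*I)))*(-4) = (12*I*(4 + 2*I))*(-4) = -48*I*(4 + 2*I)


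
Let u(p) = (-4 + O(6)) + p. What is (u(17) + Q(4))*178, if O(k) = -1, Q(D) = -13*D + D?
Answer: -6408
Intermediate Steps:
Q(D) = -12*D
u(p) = -5 + p (u(p) = (-4 - 1) + p = -5 + p)
(u(17) + Q(4))*178 = ((-5 + 17) - 12*4)*178 = (12 - 48)*178 = -36*178 = -6408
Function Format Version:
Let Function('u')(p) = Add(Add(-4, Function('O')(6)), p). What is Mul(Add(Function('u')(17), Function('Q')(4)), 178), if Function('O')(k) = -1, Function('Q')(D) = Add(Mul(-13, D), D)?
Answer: -6408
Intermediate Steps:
Function('Q')(D) = Mul(-12, D)
Function('u')(p) = Add(-5, p) (Function('u')(p) = Add(Add(-4, -1), p) = Add(-5, p))
Mul(Add(Function('u')(17), Function('Q')(4)), 178) = Mul(Add(Add(-5, 17), Mul(-12, 4)), 178) = Mul(Add(12, -48), 178) = Mul(-36, 178) = -6408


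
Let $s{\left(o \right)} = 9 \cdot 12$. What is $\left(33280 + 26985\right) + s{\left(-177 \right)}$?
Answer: $60373$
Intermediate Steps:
$s{\left(o \right)} = 108$
$\left(33280 + 26985\right) + s{\left(-177 \right)} = \left(33280 + 26985\right) + 108 = 60265 + 108 = 60373$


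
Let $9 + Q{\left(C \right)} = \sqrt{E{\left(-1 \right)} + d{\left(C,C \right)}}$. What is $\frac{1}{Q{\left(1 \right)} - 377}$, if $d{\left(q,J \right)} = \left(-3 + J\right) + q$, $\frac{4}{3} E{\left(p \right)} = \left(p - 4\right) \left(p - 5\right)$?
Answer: $- \frac{772}{297949} - \frac{\sqrt{86}}{297949} \approx -0.0026222$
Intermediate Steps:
$E{\left(p \right)} = \frac{3 \left(-5 + p\right) \left(-4 + p\right)}{4}$ ($E{\left(p \right)} = \frac{3 \left(p - 4\right) \left(p - 5\right)}{4} = \frac{3 \left(-4 + p\right) \left(-5 + p\right)}{4} = \frac{3 \left(-5 + p\right) \left(-4 + p\right)}{4}$)
$d{\left(q,J \right)} = -3 + J + q$
$Q{\left(C \right)} = -9 + \sqrt{\frac{39}{2} + 2 C}$ ($Q{\left(C \right)} = -9 + \sqrt{\left(15 - - \frac{27}{4} + \frac{3 \left(-1\right)^{2}}{4}\right) + \left(-3 + C + C\right)} = -9 + \sqrt{\left(15 + \frac{27}{4} + \frac{3}{4} \cdot 1\right) + \left(-3 + 2 C\right)} = -9 + \sqrt{\left(15 + \frac{27}{4} + \frac{3}{4}\right) + \left(-3 + 2 C\right)} = -9 + \sqrt{\frac{45}{2} + \left(-3 + 2 C\right)} = -9 + \sqrt{\frac{39}{2} + 2 C}$)
$\frac{1}{Q{\left(1 \right)} - 377} = \frac{1}{\left(-9 + \frac{\sqrt{78 + 8 \cdot 1}}{2}\right) - 377} = \frac{1}{\left(-9 + \frac{\sqrt{78 + 8}}{2}\right) - 377} = \frac{1}{\left(-9 + \frac{\sqrt{86}}{2}\right) - 377} = \frac{1}{-386 + \frac{\sqrt{86}}{2}}$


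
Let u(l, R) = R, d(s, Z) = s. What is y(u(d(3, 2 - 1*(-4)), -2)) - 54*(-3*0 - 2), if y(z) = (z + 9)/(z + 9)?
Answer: 109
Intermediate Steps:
y(z) = 1 (y(z) = (9 + z)/(9 + z) = 1)
y(u(d(3, 2 - 1*(-4)), -2)) - 54*(-3*0 - 2) = 1 - 54*(-3*0 - 2) = 1 - 54*(0 - 2) = 1 - 54*(-2) = 1 + 108 = 109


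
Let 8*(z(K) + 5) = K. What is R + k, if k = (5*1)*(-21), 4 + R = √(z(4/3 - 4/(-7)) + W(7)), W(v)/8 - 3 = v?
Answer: -109 + 2*√8295/21 ≈ -100.33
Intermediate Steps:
z(K) = -5 + K/8
W(v) = 24 + 8*v
R = -4 + 2*√8295/21 (R = -4 + √((-5 + (4/3 - 4/(-7))/8) + (24 + 8*7)) = -4 + √((-5 + (4*(⅓) - 4*(-⅐))/8) + (24 + 56)) = -4 + √((-5 + (4/3 + 4/7)/8) + 80) = -4 + √((-5 + (⅛)*(40/21)) + 80) = -4 + √((-5 + 5/21) + 80) = -4 + √(-100/21 + 80) = -4 + √(1580/21) = -4 + 2*√8295/21 ≈ 4.6740)
k = -105 (k = 5*(-21) = -105)
R + k = (-4 + 2*√8295/21) - 105 = -109 + 2*√8295/21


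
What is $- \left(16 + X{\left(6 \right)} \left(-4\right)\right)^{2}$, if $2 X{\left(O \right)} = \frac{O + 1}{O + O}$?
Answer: $- \frac{7921}{36} \approx -220.03$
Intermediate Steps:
$X{\left(O \right)} = \frac{1 + O}{4 O}$ ($X{\left(O \right)} = \frac{\left(O + 1\right) \frac{1}{O + O}}{2} = \frac{\left(1 + O\right) \frac{1}{2 O}}{2} = \frac{\frac{1}{2} \frac{1}{O} \left(1 + O\right)}{2} = \frac{1 + O}{4 O}$)
$- \left(16 + X{\left(6 \right)} \left(-4\right)\right)^{2} = - \left(16 + \frac{1 + 6}{4 \cdot 6} \left(-4\right)\right)^{2} = - \left(16 + \frac{1}{4} \cdot \frac{1}{6} \cdot 7 \left(-4\right)\right)^{2} = - \left(16 + \frac{7}{24} \left(-4\right)\right)^{2} = - \left(16 - \frac{7}{6}\right)^{2} = - \left(\frac{89}{6}\right)^{2} = \left(-1\right) \frac{7921}{36} = - \frac{7921}{36}$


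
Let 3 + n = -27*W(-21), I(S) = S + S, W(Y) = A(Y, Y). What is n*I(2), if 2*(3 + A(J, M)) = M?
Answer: 1446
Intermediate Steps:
A(J, M) = -3 + M/2
W(Y) = -3 + Y/2
I(S) = 2*S
n = 723/2 (n = -3 - 27*(-3 + (1/2)*(-21)) = -3 - 27*(-3 - 21/2) = -3 - 27*(-27/2) = -3 + 729/2 = 723/2 ≈ 361.50)
n*I(2) = 723*(2*2)/2 = (723/2)*4 = 1446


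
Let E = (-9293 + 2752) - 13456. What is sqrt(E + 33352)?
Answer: sqrt(13355) ≈ 115.56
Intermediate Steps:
E = -19997 (E = -6541 - 13456 = -19997)
sqrt(E + 33352) = sqrt(-19997 + 33352) = sqrt(13355)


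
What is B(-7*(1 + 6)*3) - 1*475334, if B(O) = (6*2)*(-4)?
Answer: -475382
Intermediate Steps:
B(O) = -48 (B(O) = 12*(-4) = -48)
B(-7*(1 + 6)*3) - 1*475334 = -48 - 1*475334 = -48 - 475334 = -475382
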